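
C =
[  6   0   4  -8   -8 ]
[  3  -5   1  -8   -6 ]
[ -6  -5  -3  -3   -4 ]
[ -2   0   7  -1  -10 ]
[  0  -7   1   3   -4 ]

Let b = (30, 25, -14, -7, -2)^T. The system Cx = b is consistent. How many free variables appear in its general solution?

0

Row reduce the augmented matrix [C | b].
R2 ← R2 − (1/2)·R1: [0, -5, -1, -4, -2, 10]
R3 ← R3 + R1: [0, -5, 1, -11, -12, 16]
R4 ← R4 + (1/3)·R1: [0, 0, 25/3, -11/3, -38/3, 3]
R3 ← R3 − R2: [0, 0, 2, -7, -10, 6]
R5 ← R5 − (7/5)·R2: [0, 0, 12/5, 43/5, -6/5, -16]
R4 ← R4 − (25/6)·R3: [0, 0, 0, 51/2, 29, -22]
R5 ← R5 − (6/5)·R3: [0, 0, 0, 17, 54/5, -116/5]
R5 ← R5 − (2/3)·R4: [0, 0, 0, 0, -128/15, -128/15]
The echelon form has 5 nonzero rows, and every pivot lies in the first 5 columns, so rank(C) = rank([C|b]) = 5.
The system is consistent.
Free variables = (unknowns) − (rank) = 5 − 5 = 0.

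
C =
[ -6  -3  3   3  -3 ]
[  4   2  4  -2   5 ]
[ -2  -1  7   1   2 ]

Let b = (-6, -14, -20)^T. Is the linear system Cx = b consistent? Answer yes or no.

Row reduce the augmented matrix [C | b].
R2 ← R2 + (2/3)·R1: [0, 0, 6, 0, 3, -18]
R3 ← R3 − (1/3)·R1: [0, 0, 6, 0, 3, -18]
R3 ← R3 − R2: [0, 0, 0, 0, 0, 0]
The echelon form has 2 nonzero rows, and every pivot lies in the first 5 columns, so rank(C) = rank([C|b]) = 2.
The system is consistent.

yes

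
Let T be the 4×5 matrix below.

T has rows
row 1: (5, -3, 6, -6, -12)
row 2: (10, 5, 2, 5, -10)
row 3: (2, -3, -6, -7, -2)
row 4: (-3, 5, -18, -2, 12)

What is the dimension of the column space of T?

4

Row reduce to echelon form.
R2 ← R2 − (2)·R1: [0, 11, -10, 17, 14]
R3 ← R3 − (2/5)·R1: [0, -9/5, -42/5, -23/5, 14/5]
R4 ← R4 + (3/5)·R1: [0, 16/5, -72/5, -28/5, 24/5]
R3 ← R3 + (9/55)·R2: [0, 0, -552/55, -20/11, 56/11]
R4 ← R4 − (16/55)·R2: [0, 0, -632/55, -116/11, 8/11]
R4 ← R4 − (79/69)·R3: [0, 0, 0, -584/69, -352/69]
Echelon form has 4 nonzero rows, so rank(T) = 4.
The column space has dimension equal to the rank: 4.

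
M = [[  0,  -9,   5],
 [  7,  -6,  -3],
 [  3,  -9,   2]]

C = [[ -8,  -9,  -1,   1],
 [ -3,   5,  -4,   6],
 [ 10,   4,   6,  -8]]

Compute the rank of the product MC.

3

First compute MC:
[[ 77, -25,  66, -94],
 [-68, -105,  -1,  -5],
 [ 23, -64,  45, -67]]
Now row reduce the product.
R2 ← R2 + (68/77)·R1: [0, -9785/77, 401/7, -6777/77]
R3 ← R3 − (23/77)·R1: [0, -4353/77, 177/7, -2997/77]
R3 ← R3 − (4353/9785)·R2: [0, 0, -1944/9785, 2268/9785]
3 nonzero rows, so rank(MC) = 3.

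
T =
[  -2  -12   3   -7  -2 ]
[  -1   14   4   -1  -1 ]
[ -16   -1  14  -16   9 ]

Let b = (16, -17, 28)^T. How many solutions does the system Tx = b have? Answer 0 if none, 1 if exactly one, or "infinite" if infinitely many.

infinite

Row reduce the augmented matrix [T | b].
R2 ← R2 − (1/2)·R1: [0, 20, 5/2, 5/2, 0, -25]
R3 ← R3 − (8)·R1: [0, 95, -10, 40, 25, -100]
R3 ← R3 − (19/4)·R2: [0, 0, -175/8, 225/8, 25, 75/4]
The echelon form has 3 nonzero rows, and every pivot lies in the first 5 columns, so rank(T) = rank([T|b]) = 3.
The system is consistent.
rank = 3 < 5 unknowns, so there are infinitely many solutions.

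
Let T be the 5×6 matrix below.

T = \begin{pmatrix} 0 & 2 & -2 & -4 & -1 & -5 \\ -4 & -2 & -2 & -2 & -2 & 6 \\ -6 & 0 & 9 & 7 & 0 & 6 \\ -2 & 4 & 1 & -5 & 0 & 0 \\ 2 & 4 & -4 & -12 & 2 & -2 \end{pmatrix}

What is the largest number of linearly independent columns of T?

5

Row reduce to echelon form.
Swap R1 ↔ R2
R3 ← R3 − (3/2)·R1: [0, 3, 12, 10, 3, -3]
R4 ← R4 − (1/2)·R1: [0, 5, 2, -4, 1, -3]
R5 ← R5 + (1/2)·R1: [0, 3, -5, -13, 1, 1]
R3 ← R3 − (3/2)·R2: [0, 0, 15, 16, 9/2, 9/2]
R4 ← R4 − (5/2)·R2: [0, 0, 7, 6, 7/2, 19/2]
R5 ← R5 − (3/2)·R2: [0, 0, -2, -7, 5/2, 17/2]
R4 ← R4 − (7/15)·R3: [0, 0, 0, -22/15, 7/5, 37/5]
R5 ← R5 + (2/15)·R3: [0, 0, 0, -73/15, 31/10, 91/10]
R5 ← R5 − (73/22)·R4: [0, 0, 0, 0, -17/11, -170/11]
Echelon form has 5 nonzero rows, so rank(T) = 5.
The rank gives the maximum number of linearly independent columns: 5.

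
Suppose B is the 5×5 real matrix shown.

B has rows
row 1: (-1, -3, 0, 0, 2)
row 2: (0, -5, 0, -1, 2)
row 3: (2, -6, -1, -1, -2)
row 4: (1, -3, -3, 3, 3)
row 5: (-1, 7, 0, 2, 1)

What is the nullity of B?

Row reduce to echelon form.
R3 ← R3 + (2)·R1: [0, -12, -1, -1, 2]
R4 ← R4 + R1: [0, -6, -3, 3, 5]
R5 ← R5 − R1: [0, 10, 0, 2, -1]
R3 ← R3 − (12/5)·R2: [0, 0, -1, 7/5, -14/5]
R4 ← R4 − (6/5)·R2: [0, 0, -3, 21/5, 13/5]
R5 ← R5 + (2)·R2: [0, 0, 0, 0, 3]
R4 ← R4 − (3)·R3: [0, 0, 0, 0, 11]
R5 ← R5 − (3/11)·R4: [0, 0, 0, 0, 0]
4 nonzero rows, so rank(B) = 4.
B has 5 columns; by rank–nullity, nullity = 5 − 4 = 1.

1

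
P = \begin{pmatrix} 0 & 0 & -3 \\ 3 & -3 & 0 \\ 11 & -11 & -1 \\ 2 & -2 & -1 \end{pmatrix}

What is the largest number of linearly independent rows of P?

Row reduce to echelon form.
Swap R1 ↔ R2
R3 ← R3 − (11/3)·R1: [0, 0, -1]
R4 ← R4 − (2/3)·R1: [0, 0, -1]
R3 ← R3 − (1/3)·R2: [0, 0, 0]
R4 ← R4 − (1/3)·R2: [0, 0, 0]
Echelon form has 2 nonzero rows, so rank(P) = 2.
The rank gives the maximum number of linearly independent rows: 2.

2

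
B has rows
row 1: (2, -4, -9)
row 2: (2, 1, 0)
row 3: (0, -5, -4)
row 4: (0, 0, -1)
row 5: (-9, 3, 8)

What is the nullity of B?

Row reduce to echelon form.
R2 ← R2 − R1: [0, 5, 9]
R5 ← R5 + (9/2)·R1: [0, -15, -65/2]
R3 ← R3 + R2: [0, 0, 5]
R5 ← R5 + (3)·R2: [0, 0, -11/2]
R4 ← R4 + (1/5)·R3: [0, 0, 0]
R5 ← R5 + (11/10)·R3: [0, 0, 0]
3 nonzero rows, so rank(B) = 3.
B has 3 columns; by rank–nullity, nullity = 3 − 3 = 0.

0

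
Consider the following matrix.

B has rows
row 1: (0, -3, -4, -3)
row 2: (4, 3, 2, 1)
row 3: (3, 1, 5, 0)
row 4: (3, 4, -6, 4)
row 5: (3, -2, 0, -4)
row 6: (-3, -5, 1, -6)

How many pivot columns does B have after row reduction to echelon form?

Row reduce to echelon form.
Swap R1 ↔ R2
R3 ← R3 − (3/4)·R1: [0, -5/4, 7/2, -3/4]
R4 ← R4 − (3/4)·R1: [0, 7/4, -15/2, 13/4]
R5 ← R5 − (3/4)·R1: [0, -17/4, -3/2, -19/4]
R6 ← R6 + (3/4)·R1: [0, -11/4, 5/2, -21/4]
R3 ← R3 − (5/12)·R2: [0, 0, 31/6, 1/2]
R4 ← R4 + (7/12)·R2: [0, 0, -59/6, 3/2]
R5 ← R5 − (17/12)·R2: [0, 0, 25/6, -1/2]
R6 ← R6 − (11/12)·R2: [0, 0, 37/6, -5/2]
R4 ← R4 + (59/31)·R3: [0, 0, 0, 76/31]
R5 ← R5 − (25/31)·R3: [0, 0, 0, -28/31]
R6 ← R6 − (37/31)·R3: [0, 0, 0, -96/31]
R5 ← R5 + (7/19)·R4: [0, 0, 0, 0]
R6 ← R6 + (24/19)·R4: [0, 0, 0, 0]
Echelon form has 4 nonzero rows, so rank(B) = 4.
Each nonzero row contributes one pivot column: 4 pivot columns.

4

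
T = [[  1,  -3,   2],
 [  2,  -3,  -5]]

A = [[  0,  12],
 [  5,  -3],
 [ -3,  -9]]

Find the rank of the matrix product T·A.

2

First compute TA:
[[-21,   3],
 [  0,  78]]
Now row reduce the product.
2 nonzero rows, so rank(TA) = 2.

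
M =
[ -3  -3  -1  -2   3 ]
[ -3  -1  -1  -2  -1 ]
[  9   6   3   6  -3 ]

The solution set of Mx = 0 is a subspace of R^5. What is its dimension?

Row reduce to echelon form.
R2 ← R2 − R1: [0, 2, 0, 0, -4]
R3 ← R3 + (3)·R1: [0, -3, 0, 0, 6]
R3 ← R3 + (3/2)·R2: [0, 0, 0, 0, 0]
2 nonzero rows, so rank(M) = 2.
M has 5 columns; by rank–nullity, nullity = 5 − 2 = 3.

3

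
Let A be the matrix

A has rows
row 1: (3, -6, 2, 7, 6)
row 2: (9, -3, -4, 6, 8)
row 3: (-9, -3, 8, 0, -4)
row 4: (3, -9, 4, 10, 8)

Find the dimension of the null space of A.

Row reduce to echelon form.
R2 ← R2 − (3)·R1: [0, 15, -10, -15, -10]
R3 ← R3 + (3)·R1: [0, -21, 14, 21, 14]
R4 ← R4 − R1: [0, -3, 2, 3, 2]
R3 ← R3 + (7/5)·R2: [0, 0, 0, 0, 0]
R4 ← R4 + (1/5)·R2: [0, 0, 0, 0, 0]
2 nonzero rows, so rank(A) = 2.
A has 5 columns; by rank–nullity, nullity = 5 − 2 = 3.

3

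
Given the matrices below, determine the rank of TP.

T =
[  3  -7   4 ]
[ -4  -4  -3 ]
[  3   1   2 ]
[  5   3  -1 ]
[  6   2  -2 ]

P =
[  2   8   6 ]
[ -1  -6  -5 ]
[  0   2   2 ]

First compute TP:
[[ 13,  74,  61],
 [ -4, -14, -10],
 [  5,  22,  17],
 [  7,  20,  13],
 [ 10,  32,  22]]
Now row reduce the product.
R2 ← R2 + (4/13)·R1: [0, 114/13, 114/13]
R3 ← R3 − (5/13)·R1: [0, -84/13, -84/13]
R4 ← R4 − (7/13)·R1: [0, -258/13, -258/13]
R5 ← R5 − (10/13)·R1: [0, -324/13, -324/13]
R3 ← R3 + (14/19)·R2: [0, 0, 0]
R4 ← R4 + (43/19)·R2: [0, 0, 0]
R5 ← R5 + (54/19)·R2: [0, 0, 0]
2 nonzero rows, so rank(TP) = 2.

2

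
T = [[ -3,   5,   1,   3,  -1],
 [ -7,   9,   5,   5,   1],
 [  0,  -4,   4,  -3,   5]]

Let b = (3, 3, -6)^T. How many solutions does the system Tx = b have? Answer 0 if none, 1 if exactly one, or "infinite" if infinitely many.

infinite

Row reduce the augmented matrix [T | b].
R2 ← R2 − (7/3)·R1: [0, -8/3, 8/3, -2, 10/3, -4]
R3 ← R3 − (3/2)·R2: [0, 0, 0, 0, 0, 0]
The echelon form has 2 nonzero rows, and every pivot lies in the first 5 columns, so rank(T) = rank([T|b]) = 2.
The system is consistent.
rank = 2 < 5 unknowns, so there are infinitely many solutions.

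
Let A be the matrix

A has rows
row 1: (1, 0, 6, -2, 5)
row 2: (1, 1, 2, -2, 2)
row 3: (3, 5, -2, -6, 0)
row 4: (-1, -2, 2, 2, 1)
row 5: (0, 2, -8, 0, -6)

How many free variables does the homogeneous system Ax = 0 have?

3

Row reduce to echelon form.
R2 ← R2 − R1: [0, 1, -4, 0, -3]
R3 ← R3 − (3)·R1: [0, 5, -20, 0, -15]
R4 ← R4 + R1: [0, -2, 8, 0, 6]
R3 ← R3 − (5)·R2: [0, 0, 0, 0, 0]
R4 ← R4 + (2)·R2: [0, 0, 0, 0, 0]
R5 ← R5 − (2)·R2: [0, 0, 0, 0, 0]
2 nonzero rows, so rank(A) = 2.
A has 5 columns; by rank–nullity, nullity = 5 − 2 = 3.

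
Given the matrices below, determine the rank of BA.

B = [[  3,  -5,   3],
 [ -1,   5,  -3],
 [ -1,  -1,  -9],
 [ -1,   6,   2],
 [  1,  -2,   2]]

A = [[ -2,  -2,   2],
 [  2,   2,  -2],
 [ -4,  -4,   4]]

First compute BA:
[[-28, -28,  28],
 [ 24,  24, -24],
 [ 36,  36, -36],
 [  6,   6,  -6],
 [-14, -14,  14]]
Now row reduce the product.
R2 ← R2 + (6/7)·R1: [0, 0, 0]
R3 ← R3 + (9/7)·R1: [0, 0, 0]
R4 ← R4 + (3/14)·R1: [0, 0, 0]
R5 ← R5 − (1/2)·R1: [0, 0, 0]
1 nonzero row, so rank(BA) = 1.

1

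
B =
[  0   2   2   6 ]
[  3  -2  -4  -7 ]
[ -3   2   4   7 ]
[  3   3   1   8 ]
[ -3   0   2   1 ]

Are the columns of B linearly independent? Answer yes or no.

no

Row reduce B to echelon form.
Swap R1 ↔ R2
R3 ← R3 + R1: [0, 0, 0, 0]
R4 ← R4 − R1: [0, 5, 5, 15]
R5 ← R5 + R1: [0, -2, -2, -6]
R4 ← R4 − (5/2)·R2: [0, 0, 0, 0]
R5 ← R5 + R2: [0, 0, 0, 0]
2 pivots among 4 columns.
Only 2 < 4 pivot columns, so the columns are linearly dependent.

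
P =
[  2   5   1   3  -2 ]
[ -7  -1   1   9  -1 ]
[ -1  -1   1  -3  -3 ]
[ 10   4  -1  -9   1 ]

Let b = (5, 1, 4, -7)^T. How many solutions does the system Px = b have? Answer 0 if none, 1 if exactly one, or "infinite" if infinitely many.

0

Row reduce the augmented matrix [P | b].
R2 ← R2 + (7/2)·R1: [0, 33/2, 9/2, 39/2, -8, 37/2]
R3 ← R3 + (1/2)·R1: [0, 3/2, 3/2, -3/2, -4, 13/2]
R4 ← R4 − (5)·R1: [0, -21, -6, -24, 11, -32]
R3 ← R3 − (1/11)·R2: [0, 0, 12/11, -36/11, -36/11, 53/11]
R4 ← R4 + (14/11)·R2: [0, 0, -3/11, 9/11, 9/11, -93/11]
R4 ← R4 + (1/4)·R3: [0, 0, 0, 0, 0, -29/4]
The echelon form has 4 nonzero rows; the last pivot sits in the augmented column, so rank(P) = 3 but rank([P|b]) = 4.
Since the ranks differ, the system is inconsistent.
It has no solutions.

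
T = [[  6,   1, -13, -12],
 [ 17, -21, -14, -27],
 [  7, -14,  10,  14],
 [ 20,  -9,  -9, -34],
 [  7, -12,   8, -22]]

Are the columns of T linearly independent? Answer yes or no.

Row reduce T to echelon form.
R2 ← R2 − (17/6)·R1: [0, -143/6, 137/6, 7]
R3 ← R3 − (7/6)·R1: [0, -91/6, 151/6, 28]
R4 ← R4 − (10/3)·R1: [0, -37/3, 103/3, 6]
R5 ← R5 − (7/6)·R1: [0, -79/6, 139/6, -8]
R3 ← R3 − (7/11)·R2: [0, 0, 117/11, 259/11]
R4 ← R4 − (74/143)·R2: [0, 0, 3220/143, 340/143]
R5 ← R5 − (79/143)·R2: [0, 0, 1509/143, -1697/143]
R4 ← R4 − (3220/1521)·R3: [0, 0, 0, -72200/1521]
R5 ← R5 − (503/507)·R3: [0, 0, 0, -17860/507]
R5 ← R5 − (141/190)·R4: [0, 0, 0, 0]
4 pivots among 4 columns.
Every column is a pivot column, so the columns are linearly independent.

yes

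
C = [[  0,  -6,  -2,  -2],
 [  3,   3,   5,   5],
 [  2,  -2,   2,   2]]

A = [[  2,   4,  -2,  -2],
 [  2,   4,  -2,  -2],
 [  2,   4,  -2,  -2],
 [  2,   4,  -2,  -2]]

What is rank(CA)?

1

First compute CA:
[[-20, -40,  20,  20],
 [ 32,  64, -32, -32],
 [  8,  16,  -8,  -8]]
Now row reduce the product.
R2 ← R2 + (8/5)·R1: [0, 0, 0, 0]
R3 ← R3 + (2/5)·R1: [0, 0, 0, 0]
1 nonzero row, so rank(CA) = 1.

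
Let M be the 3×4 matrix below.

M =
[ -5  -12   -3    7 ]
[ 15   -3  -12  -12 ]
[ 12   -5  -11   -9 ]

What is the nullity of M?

2

Row reduce to echelon form.
R2 ← R2 + (3)·R1: [0, -39, -21, 9]
R3 ← R3 + (12/5)·R1: [0, -169/5, -91/5, 39/5]
R3 ← R3 − (13/15)·R2: [0, 0, 0, 0]
2 nonzero rows, so rank(M) = 2.
M has 4 columns; by rank–nullity, nullity = 4 − 2 = 2.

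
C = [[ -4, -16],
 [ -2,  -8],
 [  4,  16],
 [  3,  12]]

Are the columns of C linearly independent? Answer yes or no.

Row reduce C to echelon form.
R2 ← R2 − (1/2)·R1: [0, 0]
R3 ← R3 + R1: [0, 0]
R4 ← R4 + (3/4)·R1: [0, 0]
1 pivot among 2 columns.
Only 1 < 2 pivot columns, so the columns are linearly dependent.

no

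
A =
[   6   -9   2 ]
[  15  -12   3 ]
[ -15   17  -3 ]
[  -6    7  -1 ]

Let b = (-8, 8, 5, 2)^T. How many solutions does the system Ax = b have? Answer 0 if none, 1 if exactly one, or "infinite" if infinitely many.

Row reduce the augmented matrix [A | b].
R2 ← R2 − (5/2)·R1: [0, 21/2, -2, 28]
R3 ← R3 + (5/2)·R1: [0, -11/2, 2, -15]
R4 ← R4 + R1: [0, -2, 1, -6]
R3 ← R3 + (11/21)·R2: [0, 0, 20/21, -1/3]
R4 ← R4 + (4/21)·R2: [0, 0, 13/21, -2/3]
R4 ← R4 − (13/20)·R3: [0, 0, 0, -9/20]
The echelon form has 4 nonzero rows; the last pivot sits in the augmented column, so rank(A) = 3 but rank([A|b]) = 4.
Since the ranks differ, the system is inconsistent.
It has no solutions.

0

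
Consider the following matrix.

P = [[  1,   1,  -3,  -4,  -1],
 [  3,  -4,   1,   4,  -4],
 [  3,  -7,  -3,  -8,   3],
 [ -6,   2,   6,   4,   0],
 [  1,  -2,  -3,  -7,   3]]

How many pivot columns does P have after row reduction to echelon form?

5

Row reduce to echelon form.
R2 ← R2 − (3)·R1: [0, -7, 10, 16, -1]
R3 ← R3 − (3)·R1: [0, -10, 6, 4, 6]
R4 ← R4 + (6)·R1: [0, 8, -12, -20, -6]
R5 ← R5 − R1: [0, -3, 0, -3, 4]
R3 ← R3 − (10/7)·R2: [0, 0, -58/7, -132/7, 52/7]
R4 ← R4 + (8/7)·R2: [0, 0, -4/7, -12/7, -50/7]
R5 ← R5 − (3/7)·R2: [0, 0, -30/7, -69/7, 31/7]
R4 ← R4 − (2/29)·R3: [0, 0, 0, -12/29, -222/29]
R5 ← R5 − (15/29)·R3: [0, 0, 0, -3/29, 17/29]
R5 ← R5 − (1/4)·R4: [0, 0, 0, 0, 5/2]
Echelon form has 5 nonzero rows, so rank(P) = 5.
Each nonzero row contributes one pivot column: 5 pivot columns.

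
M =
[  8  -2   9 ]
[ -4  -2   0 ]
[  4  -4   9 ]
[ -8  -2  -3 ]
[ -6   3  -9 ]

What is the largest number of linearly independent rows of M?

2

Row reduce to echelon form.
R2 ← R2 + (1/2)·R1: [0, -3, 9/2]
R3 ← R3 − (1/2)·R1: [0, -3, 9/2]
R4 ← R4 + R1: [0, -4, 6]
R5 ← R5 + (3/4)·R1: [0, 3/2, -9/4]
R3 ← R3 − R2: [0, 0, 0]
R4 ← R4 − (4/3)·R2: [0, 0, 0]
R5 ← R5 + (1/2)·R2: [0, 0, 0]
Echelon form has 2 nonzero rows, so rank(M) = 2.
The rank gives the maximum number of linearly independent rows: 2.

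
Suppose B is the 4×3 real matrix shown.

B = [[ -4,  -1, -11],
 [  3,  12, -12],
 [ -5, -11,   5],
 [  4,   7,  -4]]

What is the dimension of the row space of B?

3

Row reduce to echelon form.
R2 ← R2 + (3/4)·R1: [0, 45/4, -81/4]
R3 ← R3 − (5/4)·R1: [0, -39/4, 75/4]
R4 ← R4 + R1: [0, 6, -15]
R3 ← R3 + (13/15)·R2: [0, 0, 6/5]
R4 ← R4 − (8/15)·R2: [0, 0, -21/5]
R4 ← R4 + (7/2)·R3: [0, 0, 0]
Echelon form has 3 nonzero rows, so rank(B) = 3.
The row space has dimension equal to the rank: 3.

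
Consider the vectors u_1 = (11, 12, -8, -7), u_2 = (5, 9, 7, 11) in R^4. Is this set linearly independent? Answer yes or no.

Form the matrix with these vectors as rows and row reduce.
R2 ← R2 − (5/11)·R1: [0, 39/11, 117/11, 156/11]
2 nonzero rows, so the 2 vectors span a space of dimension 2.
Since 2 = 2, the vectors are linearly independent.

yes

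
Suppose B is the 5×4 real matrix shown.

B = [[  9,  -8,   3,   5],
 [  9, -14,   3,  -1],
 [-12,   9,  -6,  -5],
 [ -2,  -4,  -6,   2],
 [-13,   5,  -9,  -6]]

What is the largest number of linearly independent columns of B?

Row reduce to echelon form.
R2 ← R2 − R1: [0, -6, 0, -6]
R3 ← R3 + (4/3)·R1: [0, -5/3, -2, 5/3]
R4 ← R4 + (2/9)·R1: [0, -52/9, -16/3, 28/9]
R5 ← R5 + (13/9)·R1: [0, -59/9, -14/3, 11/9]
R3 ← R3 − (5/18)·R2: [0, 0, -2, 10/3]
R4 ← R4 − (26/27)·R2: [0, 0, -16/3, 80/9]
R5 ← R5 − (59/54)·R2: [0, 0, -14/3, 70/9]
R4 ← R4 − (8/3)·R3: [0, 0, 0, 0]
R5 ← R5 − (7/3)·R3: [0, 0, 0, 0]
Echelon form has 3 nonzero rows, so rank(B) = 3.
The rank gives the maximum number of linearly independent columns: 3.

3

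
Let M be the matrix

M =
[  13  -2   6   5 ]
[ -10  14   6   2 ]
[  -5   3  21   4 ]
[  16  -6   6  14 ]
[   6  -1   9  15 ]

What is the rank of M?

Row reduce to echelon form.
R2 ← R2 + (10/13)·R1: [0, 162/13, 138/13, 76/13]
R3 ← R3 + (5/13)·R1: [0, 29/13, 303/13, 77/13]
R4 ← R4 − (16/13)·R1: [0, -46/13, -18/13, 102/13]
R5 ← R5 − (6/13)·R1: [0, -1/13, 81/13, 165/13]
R3 ← R3 − (29/162)·R2: [0, 0, 578/27, 395/81]
R4 ← R4 + (23/81)·R2: [0, 0, 44/27, 770/81]
R5 ← R5 + (1/162)·R2: [0, 0, 170/27, 1031/81]
R4 ← R4 − (22/289)·R3: [0, 0, 0, 2640/289]
R5 ← R5 − (5/17)·R3: [0, 0, 0, 192/17]
R5 ← R5 − (68/55)·R4: [0, 0, 0, 0]
Echelon form has 4 nonzero rows, so rank(M) = 4.

4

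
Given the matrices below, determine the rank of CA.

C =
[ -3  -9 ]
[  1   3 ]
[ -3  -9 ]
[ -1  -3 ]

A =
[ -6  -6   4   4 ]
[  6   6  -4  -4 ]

1

First compute CA:
[[-36, -36,  24,  24],
 [ 12,  12,  -8,  -8],
 [-36, -36,  24,  24],
 [-12, -12,   8,   8]]
Now row reduce the product.
R2 ← R2 + (1/3)·R1: [0, 0, 0, 0]
R3 ← R3 − R1: [0, 0, 0, 0]
R4 ← R4 − (1/3)·R1: [0, 0, 0, 0]
1 nonzero row, so rank(CA) = 1.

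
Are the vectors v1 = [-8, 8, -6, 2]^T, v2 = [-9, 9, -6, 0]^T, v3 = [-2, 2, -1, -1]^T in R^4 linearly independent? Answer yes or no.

no

Form the matrix with these vectors as rows and row reduce.
R2 ← R2 − (9/8)·R1: [0, 0, 3/4, -9/4]
R3 ← R3 − (1/4)·R1: [0, 0, 1/2, -3/2]
R3 ← R3 − (2/3)·R2: [0, 0, 0, 0]
2 nonzero rows, so the 3 vectors span a space of dimension 2.
Since 2 < 3, the vectors are linearly dependent.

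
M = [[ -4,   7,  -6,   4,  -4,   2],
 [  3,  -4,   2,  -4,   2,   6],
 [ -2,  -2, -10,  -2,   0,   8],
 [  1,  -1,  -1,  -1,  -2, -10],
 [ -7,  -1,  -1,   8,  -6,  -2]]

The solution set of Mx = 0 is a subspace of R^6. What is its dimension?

1

Row reduce to echelon form.
R2 ← R2 + (3/4)·R1: [0, 5/4, -5/2, -1, -1, 15/2]
R3 ← R3 − (1/2)·R1: [0, -11/2, -7, -4, 2, 7]
R4 ← R4 + (1/4)·R1: [0, 3/4, -5/2, 0, -3, -19/2]
R5 ← R5 − (7/4)·R1: [0, -53/4, 19/2, 1, 1, -11/2]
R3 ← R3 + (22/5)·R2: [0, 0, -18, -42/5, -12/5, 40]
R4 ← R4 − (3/5)·R2: [0, 0, -1, 3/5, -12/5, -14]
R5 ← R5 + (53/5)·R2: [0, 0, -17, -48/5, -48/5, 74]
R4 ← R4 − (1/18)·R3: [0, 0, 0, 16/15, -34/15, -146/9]
R5 ← R5 − (17/18)·R3: [0, 0, 0, -5/3, -22/3, 326/9]
R5 ← R5 + (25/16)·R4: [0, 0, 0, 0, -87/8, 87/8]
5 nonzero rows, so rank(M) = 5.
M has 6 columns; by rank–nullity, nullity = 6 − 5 = 1.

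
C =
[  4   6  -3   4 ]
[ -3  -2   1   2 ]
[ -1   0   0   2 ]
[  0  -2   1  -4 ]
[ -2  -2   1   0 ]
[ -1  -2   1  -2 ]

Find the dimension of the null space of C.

Row reduce to echelon form.
R2 ← R2 + (3/4)·R1: [0, 5/2, -5/4, 5]
R3 ← R3 + (1/4)·R1: [0, 3/2, -3/4, 3]
R5 ← R5 + (1/2)·R1: [0, 1, -1/2, 2]
R6 ← R6 + (1/4)·R1: [0, -1/2, 1/4, -1]
R3 ← R3 − (3/5)·R2: [0, 0, 0, 0]
R4 ← R4 + (4/5)·R2: [0, 0, 0, 0]
R5 ← R5 − (2/5)·R2: [0, 0, 0, 0]
R6 ← R6 + (1/5)·R2: [0, 0, 0, 0]
2 nonzero rows, so rank(C) = 2.
C has 4 columns; by rank–nullity, nullity = 4 − 2 = 2.

2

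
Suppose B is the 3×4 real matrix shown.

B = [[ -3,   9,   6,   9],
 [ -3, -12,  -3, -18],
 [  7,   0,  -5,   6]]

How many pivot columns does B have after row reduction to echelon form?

Row reduce to echelon form.
R2 ← R2 − R1: [0, -21, -9, -27]
R3 ← R3 + (7/3)·R1: [0, 21, 9, 27]
R3 ← R3 + R2: [0, 0, 0, 0]
Echelon form has 2 nonzero rows, so rank(B) = 2.
Each nonzero row contributes one pivot column: 2 pivot columns.

2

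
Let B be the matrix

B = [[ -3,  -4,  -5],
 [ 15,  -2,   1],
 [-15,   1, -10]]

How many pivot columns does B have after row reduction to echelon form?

3

Row reduce to echelon form.
R2 ← R2 + (5)·R1: [0, -22, -24]
R3 ← R3 − (5)·R1: [0, 21, 15]
R3 ← R3 + (21/22)·R2: [0, 0, -87/11]
Echelon form has 3 nonzero rows, so rank(B) = 3.
Each nonzero row contributes one pivot column: 3 pivot columns.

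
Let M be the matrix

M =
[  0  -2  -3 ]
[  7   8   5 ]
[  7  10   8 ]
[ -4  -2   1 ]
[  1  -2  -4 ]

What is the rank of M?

2

Row reduce to echelon form.
Swap R1 ↔ R2
R3 ← R3 − R1: [0, 2, 3]
R4 ← R4 + (4/7)·R1: [0, 18/7, 27/7]
R5 ← R5 − (1/7)·R1: [0, -22/7, -33/7]
R3 ← R3 + R2: [0, 0, 0]
R4 ← R4 + (9/7)·R2: [0, 0, 0]
R5 ← R5 − (11/7)·R2: [0, 0, 0]
Echelon form has 2 nonzero rows, so rank(M) = 2.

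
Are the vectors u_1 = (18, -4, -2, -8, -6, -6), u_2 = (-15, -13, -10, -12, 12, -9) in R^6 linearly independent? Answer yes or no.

yes

Form the matrix with these vectors as rows and row reduce.
R2 ← R2 + (5/6)·R1: [0, -49/3, -35/3, -56/3, 7, -14]
2 nonzero rows, so the 2 vectors span a space of dimension 2.
Since 2 = 2, the vectors are linearly independent.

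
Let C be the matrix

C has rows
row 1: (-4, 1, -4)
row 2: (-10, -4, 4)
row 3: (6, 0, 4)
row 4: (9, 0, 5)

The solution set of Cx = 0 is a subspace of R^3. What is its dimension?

0

Row reduce to echelon form.
R2 ← R2 − (5/2)·R1: [0, -13/2, 14]
R3 ← R3 + (3/2)·R1: [0, 3/2, -2]
R4 ← R4 + (9/4)·R1: [0, 9/4, -4]
R3 ← R3 + (3/13)·R2: [0, 0, 16/13]
R4 ← R4 + (9/26)·R2: [0, 0, 11/13]
R4 ← R4 − (11/16)·R3: [0, 0, 0]
3 nonzero rows, so rank(C) = 3.
C has 3 columns; by rank–nullity, nullity = 3 − 3 = 0.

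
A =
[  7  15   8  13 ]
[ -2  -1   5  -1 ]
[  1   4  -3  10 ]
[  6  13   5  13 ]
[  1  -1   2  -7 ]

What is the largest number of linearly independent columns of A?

Row reduce to echelon form.
R2 ← R2 + (2/7)·R1: [0, 23/7, 51/7, 19/7]
R3 ← R3 − (1/7)·R1: [0, 13/7, -29/7, 57/7]
R4 ← R4 − (6/7)·R1: [0, 1/7, -13/7, 13/7]
R5 ← R5 − (1/7)·R1: [0, -22/7, 6/7, -62/7]
R3 ← R3 − (13/23)·R2: [0, 0, -190/23, 152/23]
R4 ← R4 − (1/23)·R2: [0, 0, -50/23, 40/23]
R5 ← R5 + (22/23)·R2: [0, 0, 180/23, -144/23]
R4 ← R4 − (5/19)·R3: [0, 0, 0, 0]
R5 ← R5 + (18/19)·R3: [0, 0, 0, 0]
Echelon form has 3 nonzero rows, so rank(A) = 3.
The rank gives the maximum number of linearly independent columns: 3.

3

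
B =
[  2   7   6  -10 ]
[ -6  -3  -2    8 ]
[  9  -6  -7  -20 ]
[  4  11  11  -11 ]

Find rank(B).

4

Row reduce to echelon form.
R2 ← R2 + (3)·R1: [0, 18, 16, -22]
R3 ← R3 − (9/2)·R1: [0, -75/2, -34, 25]
R4 ← R4 − (2)·R1: [0, -3, -1, 9]
R3 ← R3 + (25/12)·R2: [0, 0, -2/3, -125/6]
R4 ← R4 + (1/6)·R2: [0, 0, 5/3, 16/3]
R4 ← R4 + (5/2)·R3: [0, 0, 0, -187/4]
Echelon form has 4 nonzero rows, so rank(B) = 4.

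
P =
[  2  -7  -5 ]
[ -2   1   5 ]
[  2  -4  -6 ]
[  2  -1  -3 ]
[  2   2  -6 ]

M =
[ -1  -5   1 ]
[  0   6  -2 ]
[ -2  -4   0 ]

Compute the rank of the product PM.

First compute PM:
[[  8, -32,  16],
 [ -8,  -4,  -4],
 [ 10, -10,  10],
 [  4,  -4,   4],
 [ 10,  26,  -2]]
Now row reduce the product.
R2 ← R2 + R1: [0, -36, 12]
R3 ← R3 − (5/4)·R1: [0, 30, -10]
R4 ← R4 − (1/2)·R1: [0, 12, -4]
R5 ← R5 − (5/4)·R1: [0, 66, -22]
R3 ← R3 + (5/6)·R2: [0, 0, 0]
R4 ← R4 + (1/3)·R2: [0, 0, 0]
R5 ← R5 + (11/6)·R2: [0, 0, 0]
2 nonzero rows, so rank(PM) = 2.

2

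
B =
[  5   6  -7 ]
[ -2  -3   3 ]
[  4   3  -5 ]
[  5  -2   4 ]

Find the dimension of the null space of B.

Row reduce to echelon form.
R2 ← R2 + (2/5)·R1: [0, -3/5, 1/5]
R3 ← R3 − (4/5)·R1: [0, -9/5, 3/5]
R4 ← R4 − R1: [0, -8, 11]
R3 ← R3 − (3)·R2: [0, 0, 0]
R4 ← R4 − (40/3)·R2: [0, 0, 25/3]
Swap R3 ↔ R4
3 nonzero rows, so rank(B) = 3.
B has 3 columns; by rank–nullity, nullity = 3 − 3 = 0.

0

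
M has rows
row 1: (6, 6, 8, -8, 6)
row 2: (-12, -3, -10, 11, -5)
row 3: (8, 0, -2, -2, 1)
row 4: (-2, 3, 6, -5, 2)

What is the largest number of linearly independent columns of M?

4

Row reduce to echelon form.
R2 ← R2 + (2)·R1: [0, 9, 6, -5, 7]
R3 ← R3 − (4/3)·R1: [0, -8, -38/3, 26/3, -7]
R4 ← R4 + (1/3)·R1: [0, 5, 26/3, -23/3, 4]
R3 ← R3 + (8/9)·R2: [0, 0, -22/3, 38/9, -7/9]
R4 ← R4 − (5/9)·R2: [0, 0, 16/3, -44/9, 1/9]
R4 ← R4 + (8/11)·R3: [0, 0, 0, -20/11, -5/11]
Echelon form has 4 nonzero rows, so rank(M) = 4.
The rank gives the maximum number of linearly independent columns: 4.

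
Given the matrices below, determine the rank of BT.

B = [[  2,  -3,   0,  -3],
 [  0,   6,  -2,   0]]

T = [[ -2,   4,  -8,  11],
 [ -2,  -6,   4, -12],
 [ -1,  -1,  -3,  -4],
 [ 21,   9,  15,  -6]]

2

First compute BT:
[[-61,  -1, -73,  76],
 [-10, -34,  30, -64]]
Now row reduce the product.
R2 ← R2 − (10/61)·R1: [0, -2064/61, 2560/61, -4664/61]
2 nonzero rows, so rank(BT) = 2.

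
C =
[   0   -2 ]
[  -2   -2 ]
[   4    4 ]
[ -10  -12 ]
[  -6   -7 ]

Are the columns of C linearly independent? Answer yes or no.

Row reduce C to echelon form.
Swap R1 ↔ R2
R3 ← R3 + (2)·R1: [0, 0]
R4 ← R4 − (5)·R1: [0, -2]
R5 ← R5 − (3)·R1: [0, -1]
R4 ← R4 − R2: [0, 0]
R5 ← R5 − (1/2)·R2: [0, 0]
2 pivots among 2 columns.
Every column is a pivot column, so the columns are linearly independent.

yes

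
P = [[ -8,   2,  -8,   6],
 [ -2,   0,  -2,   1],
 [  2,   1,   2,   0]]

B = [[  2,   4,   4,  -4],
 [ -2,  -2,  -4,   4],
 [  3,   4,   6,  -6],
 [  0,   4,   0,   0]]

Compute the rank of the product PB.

2

First compute PB:
[[-44, -44, -88,  88],
 [-10, -12, -20,  20],
 [  8,  14,  16, -16]]
Now row reduce the product.
R2 ← R2 − (5/22)·R1: [0, -2, 0, 0]
R3 ← R3 + (2/11)·R1: [0, 6, 0, 0]
R3 ← R3 + (3)·R2: [0, 0, 0, 0]
2 nonzero rows, so rank(PB) = 2.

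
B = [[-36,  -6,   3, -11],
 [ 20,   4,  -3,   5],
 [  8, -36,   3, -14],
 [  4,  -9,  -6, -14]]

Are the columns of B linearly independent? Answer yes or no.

yes

Row reduce B to echelon form.
R2 ← R2 + (5/9)·R1: [0, 2/3, -4/3, -10/9]
R3 ← R3 + (2/9)·R1: [0, -112/3, 11/3, -148/9]
R4 ← R4 + (1/9)·R1: [0, -29/3, -17/3, -137/9]
R3 ← R3 + (56)·R2: [0, 0, -71, -236/3]
R4 ← R4 + (29/2)·R2: [0, 0, -25, -94/3]
R4 ← R4 − (25/71)·R3: [0, 0, 0, -258/71]
4 pivots among 4 columns.
Every column is a pivot column, so the columns are linearly independent.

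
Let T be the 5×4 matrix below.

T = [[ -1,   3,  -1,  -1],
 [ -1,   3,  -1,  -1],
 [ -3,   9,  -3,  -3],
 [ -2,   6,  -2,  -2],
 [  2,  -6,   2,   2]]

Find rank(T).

Row reduce to echelon form.
R2 ← R2 − R1: [0, 0, 0, 0]
R3 ← R3 − (3)·R1: [0, 0, 0, 0]
R4 ← R4 − (2)·R1: [0, 0, 0, 0]
R5 ← R5 + (2)·R1: [0, 0, 0, 0]
Echelon form has 1 nonzero row, so rank(T) = 1.

1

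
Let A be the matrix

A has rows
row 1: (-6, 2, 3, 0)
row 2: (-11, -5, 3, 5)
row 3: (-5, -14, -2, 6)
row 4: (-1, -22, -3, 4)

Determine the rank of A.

Row reduce to echelon form.
R2 ← R2 − (11/6)·R1: [0, -26/3, -5/2, 5]
R3 ← R3 − (5/6)·R1: [0, -47/3, -9/2, 6]
R4 ← R4 − (1/6)·R1: [0, -67/3, -7/2, 4]
R3 ← R3 − (47/26)·R2: [0, 0, 1/52, -79/26]
R4 ← R4 − (67/26)·R2: [0, 0, 153/52, -231/26]
R4 ← R4 − (153)·R3: [0, 0, 0, 456]
Echelon form has 4 nonzero rows, so rank(A) = 4.

4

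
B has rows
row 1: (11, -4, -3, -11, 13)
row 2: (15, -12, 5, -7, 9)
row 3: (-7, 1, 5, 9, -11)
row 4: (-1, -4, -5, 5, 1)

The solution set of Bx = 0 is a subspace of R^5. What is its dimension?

Row reduce to echelon form.
R2 ← R2 − (15/11)·R1: [0, -72/11, 100/11, 8, -96/11]
R3 ← R3 + (7/11)·R1: [0, -17/11, 34/11, 2, -30/11]
R4 ← R4 + (1/11)·R1: [0, -48/11, -58/11, 4, 24/11]
R3 ← R3 − (17/72)·R2: [0, 0, 17/18, 1/9, -2/3]
R4 ← R4 − (2/3)·R2: [0, 0, -34/3, -4/3, 8]
R4 ← R4 + (12)·R3: [0, 0, 0, 0, 0]
3 nonzero rows, so rank(B) = 3.
B has 5 columns; by rank–nullity, nullity = 5 − 3 = 2.

2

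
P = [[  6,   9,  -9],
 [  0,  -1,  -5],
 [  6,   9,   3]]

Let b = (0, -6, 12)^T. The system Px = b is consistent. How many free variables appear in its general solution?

Row reduce the augmented matrix [P | b].
R3 ← R3 − R1: [0, 0, 12, 12]
The echelon form has 3 nonzero rows, and every pivot lies in the first 3 columns, so rank(P) = rank([P|b]) = 3.
The system is consistent.
Free variables = (unknowns) − (rank) = 3 − 3 = 0.

0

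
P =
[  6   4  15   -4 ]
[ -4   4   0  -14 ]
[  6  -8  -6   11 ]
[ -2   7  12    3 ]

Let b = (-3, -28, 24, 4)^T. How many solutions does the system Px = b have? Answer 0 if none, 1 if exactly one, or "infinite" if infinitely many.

infinite

Row reduce the augmented matrix [P | b].
R2 ← R2 + (2/3)·R1: [0, 20/3, 10, -50/3, -30]
R3 ← R3 − R1: [0, -12, -21, 15, 27]
R4 ← R4 + (1/3)·R1: [0, 25/3, 17, 5/3, 3]
R3 ← R3 + (9/5)·R2: [0, 0, -3, -15, -27]
R4 ← R4 − (5/4)·R2: [0, 0, 9/2, 45/2, 81/2]
R4 ← R4 + (3/2)·R3: [0, 0, 0, 0, 0]
The echelon form has 3 nonzero rows, and every pivot lies in the first 4 columns, so rank(P) = rank([P|b]) = 3.
The system is consistent.
rank = 3 < 4 unknowns, so there are infinitely many solutions.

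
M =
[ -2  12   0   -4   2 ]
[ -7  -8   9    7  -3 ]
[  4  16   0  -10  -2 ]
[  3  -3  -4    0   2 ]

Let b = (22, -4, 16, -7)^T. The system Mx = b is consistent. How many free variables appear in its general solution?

1

Row reduce the augmented matrix [M | b].
R2 ← R2 − (7/2)·R1: [0, -50, 9, 21, -10, -81]
R3 ← R3 + (2)·R1: [0, 40, 0, -18, 2, 60]
R4 ← R4 + (3/2)·R1: [0, 15, -4, -6, 5, 26]
R3 ← R3 + (4/5)·R2: [0, 0, 36/5, -6/5, -6, -24/5]
R4 ← R4 + (3/10)·R2: [0, 0, -13/10, 3/10, 2, 17/10]
R4 ← R4 + (13/72)·R3: [0, 0, 0, 1/12, 11/12, 5/6]
The echelon form has 4 nonzero rows, and every pivot lies in the first 5 columns, so rank(M) = rank([M|b]) = 4.
The system is consistent.
Free variables = (unknowns) − (rank) = 5 − 4 = 1.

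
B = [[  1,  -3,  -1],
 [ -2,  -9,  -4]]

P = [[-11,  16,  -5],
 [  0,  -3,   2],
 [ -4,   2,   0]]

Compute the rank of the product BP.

First compute BP:
[[ -7,  23, -11],
 [ 38, -13,  -8]]
Now row reduce the product.
R2 ← R2 + (38/7)·R1: [0, 783/7, -474/7]
2 nonzero rows, so rank(BP) = 2.

2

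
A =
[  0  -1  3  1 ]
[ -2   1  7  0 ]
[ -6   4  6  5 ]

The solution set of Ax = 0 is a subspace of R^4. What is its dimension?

Row reduce to echelon form.
Swap R1 ↔ R2
R3 ← R3 − (3)·R1: [0, 1, -15, 5]
R3 ← R3 + R2: [0, 0, -12, 6]
3 nonzero rows, so rank(A) = 3.
A has 4 columns; by rank–nullity, nullity = 4 − 3 = 1.

1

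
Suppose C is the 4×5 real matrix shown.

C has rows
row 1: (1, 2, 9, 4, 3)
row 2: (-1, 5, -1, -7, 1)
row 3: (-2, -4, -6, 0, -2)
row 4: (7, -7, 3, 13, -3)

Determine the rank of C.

Row reduce to echelon form.
R2 ← R2 + R1: [0, 7, 8, -3, 4]
R3 ← R3 + (2)·R1: [0, 0, 12, 8, 4]
R4 ← R4 − (7)·R1: [0, -21, -60, -15, -24]
R4 ← R4 + (3)·R2: [0, 0, -36, -24, -12]
R4 ← R4 + (3)·R3: [0, 0, 0, 0, 0]
Echelon form has 3 nonzero rows, so rank(C) = 3.

3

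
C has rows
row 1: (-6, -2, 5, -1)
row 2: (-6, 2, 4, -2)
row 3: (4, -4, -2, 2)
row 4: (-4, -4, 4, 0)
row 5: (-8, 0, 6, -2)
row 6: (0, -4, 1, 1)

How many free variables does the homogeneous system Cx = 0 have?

Row reduce to echelon form.
R2 ← R2 − R1: [0, 4, -1, -1]
R3 ← R3 + (2/3)·R1: [0, -16/3, 4/3, 4/3]
R4 ← R4 − (2/3)·R1: [0, -8/3, 2/3, 2/3]
R5 ← R5 − (4/3)·R1: [0, 8/3, -2/3, -2/3]
R3 ← R3 + (4/3)·R2: [0, 0, 0, 0]
R4 ← R4 + (2/3)·R2: [0, 0, 0, 0]
R5 ← R5 − (2/3)·R2: [0, 0, 0, 0]
R6 ← R6 + R2: [0, 0, 0, 0]
2 nonzero rows, so rank(C) = 2.
C has 4 columns; by rank–nullity, nullity = 4 − 2 = 2.

2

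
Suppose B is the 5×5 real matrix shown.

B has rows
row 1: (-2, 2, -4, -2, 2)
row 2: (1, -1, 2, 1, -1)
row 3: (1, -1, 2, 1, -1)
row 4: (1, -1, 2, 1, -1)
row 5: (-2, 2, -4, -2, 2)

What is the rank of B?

Row reduce to echelon form.
R2 ← R2 + (1/2)·R1: [0, 0, 0, 0, 0]
R3 ← R3 + (1/2)·R1: [0, 0, 0, 0, 0]
R4 ← R4 + (1/2)·R1: [0, 0, 0, 0, 0]
R5 ← R5 − R1: [0, 0, 0, 0, 0]
Echelon form has 1 nonzero row, so rank(B) = 1.

1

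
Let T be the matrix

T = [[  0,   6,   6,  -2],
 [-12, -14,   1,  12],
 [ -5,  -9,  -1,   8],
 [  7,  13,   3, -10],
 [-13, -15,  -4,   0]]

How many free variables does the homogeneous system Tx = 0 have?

0

Row reduce to echelon form.
Swap R1 ↔ R2
R3 ← R3 − (5/12)·R1: [0, -19/6, -17/12, 3]
R4 ← R4 + (7/12)·R1: [0, 29/6, 43/12, -3]
R5 ← R5 − (13/12)·R1: [0, 1/6, -61/12, -13]
R3 ← R3 + (19/36)·R2: [0, 0, 7/4, 35/18]
R4 ← R4 − (29/36)·R2: [0, 0, -5/4, -25/18]
R5 ← R5 − (1/36)·R2: [0, 0, -21/4, -233/18]
R4 ← R4 + (5/7)·R3: [0, 0, 0, 0]
R5 ← R5 + (3)·R3: [0, 0, 0, -64/9]
Swap R4 ↔ R5
4 nonzero rows, so rank(T) = 4.
T has 4 columns; by rank–nullity, nullity = 4 − 4 = 0.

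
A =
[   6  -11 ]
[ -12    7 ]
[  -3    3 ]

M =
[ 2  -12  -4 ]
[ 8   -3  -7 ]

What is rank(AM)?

First compute AM:
[[-76, -39,  53],
 [ 32, 123,  -1],
 [ 18,  27,  -9]]
Now row reduce the product.
R2 ← R2 + (8/19)·R1: [0, 2025/19, 405/19]
R3 ← R3 + (9/38)·R1: [0, 675/38, 135/38]
R3 ← R3 − (1/6)·R2: [0, 0, 0]
2 nonzero rows, so rank(AM) = 2.

2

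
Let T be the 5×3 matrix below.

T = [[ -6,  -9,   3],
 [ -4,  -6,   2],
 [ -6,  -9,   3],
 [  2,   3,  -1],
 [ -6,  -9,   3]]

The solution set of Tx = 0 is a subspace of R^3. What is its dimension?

2

Row reduce to echelon form.
R2 ← R2 − (2/3)·R1: [0, 0, 0]
R3 ← R3 − R1: [0, 0, 0]
R4 ← R4 + (1/3)·R1: [0, 0, 0]
R5 ← R5 − R1: [0, 0, 0]
1 nonzero row, so rank(T) = 1.
T has 3 columns; by rank–nullity, nullity = 3 − 1 = 2.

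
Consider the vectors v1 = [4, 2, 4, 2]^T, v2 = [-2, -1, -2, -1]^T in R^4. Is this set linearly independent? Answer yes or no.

no

Form the matrix with these vectors as rows and row reduce.
R2 ← R2 + (1/2)·R1: [0, 0, 0, 0]
1 nonzero row, so the 2 vectors span a space of dimension 1.
Since 1 < 2, the vectors are linearly dependent.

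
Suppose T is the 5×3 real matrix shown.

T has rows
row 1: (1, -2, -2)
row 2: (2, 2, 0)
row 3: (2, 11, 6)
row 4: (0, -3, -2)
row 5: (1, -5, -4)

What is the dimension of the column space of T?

Row reduce to echelon form.
R2 ← R2 − (2)·R1: [0, 6, 4]
R3 ← R3 − (2)·R1: [0, 15, 10]
R5 ← R5 − R1: [0, -3, -2]
R3 ← R3 − (5/2)·R2: [0, 0, 0]
R4 ← R4 + (1/2)·R2: [0, 0, 0]
R5 ← R5 + (1/2)·R2: [0, 0, 0]
Echelon form has 2 nonzero rows, so rank(T) = 2.
The column space has dimension equal to the rank: 2.

2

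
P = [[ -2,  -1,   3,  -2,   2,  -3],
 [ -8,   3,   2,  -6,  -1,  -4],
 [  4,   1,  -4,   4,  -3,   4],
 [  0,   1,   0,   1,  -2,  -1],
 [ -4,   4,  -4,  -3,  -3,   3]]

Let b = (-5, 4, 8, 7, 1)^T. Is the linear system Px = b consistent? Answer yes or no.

no

Row reduce the augmented matrix [P | b].
R2 ← R2 − (4)·R1: [0, 7, -10, 2, -9, 8, 24]
R3 ← R3 + (2)·R1: [0, -1, 2, 0, 1, -2, -2]
R5 ← R5 − (2)·R1: [0, 6, -10, 1, -7, 9, 11]
R3 ← R3 + (1/7)·R2: [0, 0, 4/7, 2/7, -2/7, -6/7, 10/7]
R4 ← R4 − (1/7)·R2: [0, 0, 10/7, 5/7, -5/7, -15/7, 25/7]
R5 ← R5 − (6/7)·R2: [0, 0, -10/7, -5/7, 5/7, 15/7, -67/7]
R4 ← R4 − (5/2)·R3: [0, 0, 0, 0, 0, 0, 0]
R5 ← R5 + (5/2)·R3: [0, 0, 0, 0, 0, 0, -6]
Swap R4 ↔ R5
The echelon form has 4 nonzero rows; the last pivot sits in the augmented column, so rank(P) = 3 but rank([P|b]) = 4.
Since the ranks differ, the system is inconsistent.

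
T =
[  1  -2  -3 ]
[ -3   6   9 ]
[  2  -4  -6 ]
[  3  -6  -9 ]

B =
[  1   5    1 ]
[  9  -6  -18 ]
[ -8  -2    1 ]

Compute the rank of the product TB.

1

First compute TB:
[[  7,  23,  34],
 [-21, -69, -102],
 [ 14,  46,  68],
 [ 21,  69, 102]]
Now row reduce the product.
R2 ← R2 + (3)·R1: [0, 0, 0]
R3 ← R3 − (2)·R1: [0, 0, 0]
R4 ← R4 − (3)·R1: [0, 0, 0]
1 nonzero row, so rank(TB) = 1.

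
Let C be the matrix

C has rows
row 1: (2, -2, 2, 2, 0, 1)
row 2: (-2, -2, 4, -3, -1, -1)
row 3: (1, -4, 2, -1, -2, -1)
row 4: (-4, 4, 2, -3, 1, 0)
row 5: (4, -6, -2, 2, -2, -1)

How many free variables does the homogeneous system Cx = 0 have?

2

Row reduce to echelon form.
R2 ← R2 + R1: [0, -4, 6, -1, -1, 0]
R3 ← R3 − (1/2)·R1: [0, -3, 1, -2, -2, -3/2]
R4 ← R4 + (2)·R1: [0, 0, 6, 1, 1, 2]
R5 ← R5 − (2)·R1: [0, -2, -6, -2, -2, -3]
R3 ← R3 − (3/4)·R2: [0, 0, -7/2, -5/4, -5/4, -3/2]
R5 ← R5 − (1/2)·R2: [0, 0, -9, -3/2, -3/2, -3]
R4 ← R4 + (12/7)·R3: [0, 0, 0, -8/7, -8/7, -4/7]
R5 ← R5 − (18/7)·R3: [0, 0, 0, 12/7, 12/7, 6/7]
R5 ← R5 + (3/2)·R4: [0, 0, 0, 0, 0, 0]
4 nonzero rows, so rank(C) = 4.
C has 6 columns; by rank–nullity, nullity = 6 − 4 = 2.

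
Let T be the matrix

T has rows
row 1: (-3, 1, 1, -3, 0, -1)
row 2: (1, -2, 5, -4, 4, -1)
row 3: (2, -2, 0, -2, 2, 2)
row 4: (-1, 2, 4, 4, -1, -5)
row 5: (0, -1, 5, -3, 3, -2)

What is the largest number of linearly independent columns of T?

Row reduce to echelon form.
R2 ← R2 + (1/3)·R1: [0, -5/3, 16/3, -5, 4, -4/3]
R3 ← R3 + (2/3)·R1: [0, -4/3, 2/3, -4, 2, 4/3]
R4 ← R4 − (1/3)·R1: [0, 5/3, 11/3, 5, -1, -14/3]
R3 ← R3 − (4/5)·R2: [0, 0, -18/5, 0, -6/5, 12/5]
R4 ← R4 + R2: [0, 0, 9, 0, 3, -6]
R5 ← R5 − (3/5)·R2: [0, 0, 9/5, 0, 3/5, -6/5]
R4 ← R4 + (5/2)·R3: [0, 0, 0, 0, 0, 0]
R5 ← R5 + (1/2)·R3: [0, 0, 0, 0, 0, 0]
Echelon form has 3 nonzero rows, so rank(T) = 3.
The rank gives the maximum number of linearly independent columns: 3.

3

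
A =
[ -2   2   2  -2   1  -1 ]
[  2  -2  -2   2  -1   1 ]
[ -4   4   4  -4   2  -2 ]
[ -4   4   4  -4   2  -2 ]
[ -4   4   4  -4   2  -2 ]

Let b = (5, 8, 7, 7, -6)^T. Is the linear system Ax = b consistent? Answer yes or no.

no

Row reduce the augmented matrix [A | b].
R2 ← R2 + R1: [0, 0, 0, 0, 0, 0, 13]
R3 ← R3 − (2)·R1: [0, 0, 0, 0, 0, 0, -3]
R4 ← R4 − (2)·R1: [0, 0, 0, 0, 0, 0, -3]
R5 ← R5 − (2)·R1: [0, 0, 0, 0, 0, 0, -16]
R3 ← R3 + (3/13)·R2: [0, 0, 0, 0, 0, 0, 0]
R4 ← R4 + (3/13)·R2: [0, 0, 0, 0, 0, 0, 0]
R5 ← R5 + (16/13)·R2: [0, 0, 0, 0, 0, 0, 0]
The echelon form has 2 nonzero rows; the last pivot sits in the augmented column, so rank(A) = 1 but rank([A|b]) = 2.
Since the ranks differ, the system is inconsistent.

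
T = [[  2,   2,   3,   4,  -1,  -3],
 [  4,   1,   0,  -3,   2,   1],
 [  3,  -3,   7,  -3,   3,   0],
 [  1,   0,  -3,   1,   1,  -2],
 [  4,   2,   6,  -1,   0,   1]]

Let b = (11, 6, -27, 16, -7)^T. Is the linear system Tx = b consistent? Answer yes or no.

yes

Row reduce the augmented matrix [T | b].
R2 ← R2 − (2)·R1: [0, -3, -6, -11, 4, 7, -16]
R3 ← R3 − (3/2)·R1: [0, -6, 5/2, -9, 9/2, 9/2, -87/2]
R4 ← R4 − (1/2)·R1: [0, -1, -9/2, -1, 3/2, -1/2, 21/2]
R5 ← R5 − (2)·R1: [0, -2, 0, -9, 2, 7, -29]
R3 ← R3 − (2)·R2: [0, 0, 29/2, 13, -7/2, -19/2, -23/2]
R4 ← R4 − (1/3)·R2: [0, 0, -5/2, 8/3, 1/6, -17/6, 95/6]
R5 ← R5 − (2/3)·R2: [0, 0, 4, -5/3, -2/3, 7/3, -55/3]
R4 ← R4 + (5/29)·R3: [0, 0, 0, 427/87, -38/87, -389/87, 1205/87]
R5 ← R5 − (8/29)·R3: [0, 0, 0, -457/87, 26/87, 431/87, -1319/87]
R5 ← R5 + (457/427)·R4: [0, 0, 0, 0, -72/427, 72/427, -144/427]
The echelon form has 5 nonzero rows, and every pivot lies in the first 6 columns, so rank(T) = rank([T|b]) = 5.
The system is consistent.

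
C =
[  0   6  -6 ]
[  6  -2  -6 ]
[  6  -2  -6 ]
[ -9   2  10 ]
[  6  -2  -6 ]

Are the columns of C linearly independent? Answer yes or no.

no

Row reduce C to echelon form.
Swap R1 ↔ R2
R3 ← R3 − R1: [0, 0, 0]
R4 ← R4 + (3/2)·R1: [0, -1, 1]
R5 ← R5 − R1: [0, 0, 0]
R4 ← R4 + (1/6)·R2: [0, 0, 0]
2 pivots among 3 columns.
Only 2 < 3 pivot columns, so the columns are linearly dependent.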